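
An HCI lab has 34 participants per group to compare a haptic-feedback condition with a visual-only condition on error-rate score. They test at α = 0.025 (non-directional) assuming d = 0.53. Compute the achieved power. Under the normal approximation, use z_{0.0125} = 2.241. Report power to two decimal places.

power ≈ 0.48

For two equal groups, power = Φ(d·√(n/2) − z_{α/2}).
d·√(n/2) = 0.53 × √(34/2) = 0.53 × 4.123 = 2.185.
z_β = 2.185 − 2.241 = -0.056.
Power = Φ(-0.056) = 0.478.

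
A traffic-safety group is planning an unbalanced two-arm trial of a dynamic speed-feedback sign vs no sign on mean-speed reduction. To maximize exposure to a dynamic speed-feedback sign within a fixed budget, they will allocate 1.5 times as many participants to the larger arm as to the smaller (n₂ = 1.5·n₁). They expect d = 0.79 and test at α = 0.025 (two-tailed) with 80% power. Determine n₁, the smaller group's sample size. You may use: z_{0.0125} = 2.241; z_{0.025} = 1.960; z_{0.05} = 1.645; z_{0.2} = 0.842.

With allocation ratio k = n₂/n₁ = 1.5, Var(x̄₁−x̄₂) = σ²(1/n₁ + 1/(k·n₁)) = σ²·(k+1)/(k·n₁).
So n₁ = (1 + 1/k)·((z_{α/2} + z_β)/d)² = 1.667 × (3.083/0.79)².
n₁ = 1.667 × 15.23 = 25.4.
Round up: n₁ = 26, giving n₂ = 1.5 × 26 = 39.

n₁ = 26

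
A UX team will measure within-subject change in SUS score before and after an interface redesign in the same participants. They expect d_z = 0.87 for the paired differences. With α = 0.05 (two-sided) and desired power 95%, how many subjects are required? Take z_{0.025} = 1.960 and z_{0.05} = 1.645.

For a paired (one-sample on differences) test: n = ((z_{α/2} + z_β) / d)².
z_{α/2} + z_β = 1.960 + 1.645 = 3.605.
n = (3.605 / 0.87)² = 4.144² = 17.17.
Round up.

n = 18 pairs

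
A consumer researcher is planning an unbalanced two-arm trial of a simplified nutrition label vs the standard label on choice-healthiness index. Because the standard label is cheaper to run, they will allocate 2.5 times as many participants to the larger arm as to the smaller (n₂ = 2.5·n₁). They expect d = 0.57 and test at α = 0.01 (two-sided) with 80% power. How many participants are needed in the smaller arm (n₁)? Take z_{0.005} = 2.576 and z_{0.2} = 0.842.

With allocation ratio k = n₂/n₁ = 2.5, Var(x̄₁−x̄₂) = σ²(1/n₁ + 1/(k·n₁)) = σ²·(k+1)/(k·n₁).
So n₁ = (1 + 1/k)·((z_{α/2} + z_β)/d)² = 1.400 × (3.418/0.57)².
n₁ = 1.400 × 35.96 = 50.3.
Round up: n₁ = 51, giving n₂ = ⌈2.5 × 51⌉ = ⌈127.5⌉ = 128.

n₁ = 51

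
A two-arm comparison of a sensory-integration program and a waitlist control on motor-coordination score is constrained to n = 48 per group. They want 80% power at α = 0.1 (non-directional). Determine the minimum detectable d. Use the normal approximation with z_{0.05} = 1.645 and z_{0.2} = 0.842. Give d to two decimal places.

d_min ≈ 0.51

For two independent groups of n = 48 each: d_min = (z_{α/2} + z_β)·√(2/n).
z-sum = 1.645 + 0.842 = 2.487.
d_min = 2.487 × √(2/48) = 2.487 × 0.2041 = 0.508.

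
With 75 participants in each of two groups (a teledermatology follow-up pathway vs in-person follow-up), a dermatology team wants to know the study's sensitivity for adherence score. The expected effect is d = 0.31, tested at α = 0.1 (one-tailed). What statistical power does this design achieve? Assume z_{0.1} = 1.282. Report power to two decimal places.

For two equal groups, power = Φ(d·√(n/2) − z_{α}).
d·√(n/2) = 0.31 × √(75/2) = 0.31 × 6.124 = 1.898.
z_β = 1.898 − 1.282 = 0.616.
Power = Φ(0.616) = 0.731.

power ≈ 0.73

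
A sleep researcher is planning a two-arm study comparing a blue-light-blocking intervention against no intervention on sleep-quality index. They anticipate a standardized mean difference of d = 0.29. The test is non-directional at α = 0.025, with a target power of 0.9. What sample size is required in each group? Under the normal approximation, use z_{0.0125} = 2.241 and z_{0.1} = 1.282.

n = 296 per group

For two independent groups with equal n: n = 2·((z_{α/2} + z_β) / d)².
z_{α/2} + z_β = 2.241 + 1.282 = 3.523.
n = 2 × (3.523 / 0.29)² = 2 × 12.148² = 2 × 147.58 = 295.2.
Round up to the next whole participant.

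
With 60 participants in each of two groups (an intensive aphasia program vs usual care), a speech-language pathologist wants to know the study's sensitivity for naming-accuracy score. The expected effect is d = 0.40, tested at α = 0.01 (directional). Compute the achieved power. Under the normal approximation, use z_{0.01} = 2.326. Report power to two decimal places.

For two equal groups, power = Φ(d·√(n/2) − z_{α}).
d·√(n/2) = 0.40 × √(60/2) = 0.40 × 5.477 = 2.191.
z_β = 2.191 − 2.326 = -0.135.
Power = Φ(-0.135) = 0.446.

power ≈ 0.45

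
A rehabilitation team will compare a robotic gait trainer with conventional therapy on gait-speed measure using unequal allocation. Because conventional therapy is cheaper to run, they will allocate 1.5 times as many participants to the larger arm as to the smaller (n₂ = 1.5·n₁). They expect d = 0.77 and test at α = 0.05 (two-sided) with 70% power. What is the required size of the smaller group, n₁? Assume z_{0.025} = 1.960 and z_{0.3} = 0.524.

n₁ = 18

With allocation ratio k = n₂/n₁ = 1.5, Var(x̄₁−x̄₂) = σ²(1/n₁ + 1/(k·n₁)) = σ²·(k+1)/(k·n₁).
So n₁ = (1 + 1/k)·((z_{α/2} + z_β)/d)² = 1.667 × (2.484/0.77)².
n₁ = 1.667 × 10.41 = 17.3.
Round up: n₁ = 18, giving n₂ = 1.5 × 18 = 27.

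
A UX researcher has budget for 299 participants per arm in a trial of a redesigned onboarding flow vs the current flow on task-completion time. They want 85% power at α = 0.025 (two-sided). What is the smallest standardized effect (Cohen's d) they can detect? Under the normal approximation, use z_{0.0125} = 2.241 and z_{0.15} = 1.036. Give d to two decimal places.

d_min ≈ 0.27

For two independent groups of n = 299 each: d_min = (z_{α/2} + z_β)·√(2/n).
z-sum = 2.241 + 1.036 = 3.277.
d_min = 3.277 × √(2/299) = 3.277 × 0.0818 = 0.268.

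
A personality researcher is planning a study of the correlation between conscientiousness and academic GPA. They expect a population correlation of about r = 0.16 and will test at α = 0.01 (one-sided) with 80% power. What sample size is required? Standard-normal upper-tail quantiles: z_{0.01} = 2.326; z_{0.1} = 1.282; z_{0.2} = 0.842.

Fisher's z: C = ½·ln((1+r)/(1−r)) = ½·ln(1.3810) = 0.1614.
n = ((z_{α} + z_β)/C)² + 3.
(2.326 + 0.842) / 0.1614 = 3.168 / 0.1614 = 19.628.
n = 19.628² + 3 = 385.27 + 3 = 388.3.
Round up.

n = 389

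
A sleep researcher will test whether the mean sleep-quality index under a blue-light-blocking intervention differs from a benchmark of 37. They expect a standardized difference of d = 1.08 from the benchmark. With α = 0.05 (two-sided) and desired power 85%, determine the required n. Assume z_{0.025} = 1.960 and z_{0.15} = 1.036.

n = 8

For a one-sample test: n = ((z_{α/2} + z_β) / d)².
z_{α/2} + z_β = 1.960 + 1.036 = 2.996.
n = (2.996 / 1.08)² = 2.774² = 7.70.
Round up.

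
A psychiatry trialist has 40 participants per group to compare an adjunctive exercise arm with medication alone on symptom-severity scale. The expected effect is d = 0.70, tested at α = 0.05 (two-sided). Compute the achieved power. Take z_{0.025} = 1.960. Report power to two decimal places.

For two equal groups, power = Φ(d·√(n/2) − z_{α/2}).
d·√(n/2) = 0.70 × √(40/2) = 0.70 × 4.472 = 3.130.
z_β = 3.130 − 1.960 = 1.170.
Power = Φ(1.170) = 0.879.

power ≈ 0.88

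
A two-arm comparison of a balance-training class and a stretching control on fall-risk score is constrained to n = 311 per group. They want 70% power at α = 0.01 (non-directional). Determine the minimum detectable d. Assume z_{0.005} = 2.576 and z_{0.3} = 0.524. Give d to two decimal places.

d_min ≈ 0.25

For two independent groups of n = 311 each: d_min = (z_{α/2} + z_β)·√(2/n).
z-sum = 2.576 + 0.524 = 3.100.
d_min = 3.100 × √(2/311) = 3.100 × 0.0802 = 0.249.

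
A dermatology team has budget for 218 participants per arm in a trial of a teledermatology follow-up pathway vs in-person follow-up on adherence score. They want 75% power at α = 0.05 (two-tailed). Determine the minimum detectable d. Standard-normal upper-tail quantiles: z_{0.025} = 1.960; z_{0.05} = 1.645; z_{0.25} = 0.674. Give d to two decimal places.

d_min ≈ 0.25

For two independent groups of n = 218 each: d_min = (z_{α/2} + z_β)·√(2/n).
z-sum = 1.960 + 0.674 = 2.634.
d_min = 2.634 × √(2/218) = 2.634 × 0.0958 = 0.252.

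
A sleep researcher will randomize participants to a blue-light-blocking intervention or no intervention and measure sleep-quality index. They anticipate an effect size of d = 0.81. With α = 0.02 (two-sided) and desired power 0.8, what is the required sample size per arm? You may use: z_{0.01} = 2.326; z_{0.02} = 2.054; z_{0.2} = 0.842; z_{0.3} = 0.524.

n = 31 per group

For two independent groups with equal n: n = 2·((z_{α/2} + z_β) / d)².
z_{α/2} + z_β = 2.326 + 0.842 = 3.168.
n = 2 × (3.168 / 0.81)² = 2 × 3.911² = 2 × 15.30 = 30.6.
Round up to the next whole participant.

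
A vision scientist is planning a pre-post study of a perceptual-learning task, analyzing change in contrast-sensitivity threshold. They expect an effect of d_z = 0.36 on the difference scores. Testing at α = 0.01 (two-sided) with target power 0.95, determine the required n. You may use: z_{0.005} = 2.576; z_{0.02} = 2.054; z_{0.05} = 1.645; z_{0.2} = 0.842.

n = 138 pairs

For a paired (one-sample on differences) test: n = ((z_{α/2} + z_β) / d)².
z_{α/2} + z_β = 2.576 + 1.645 = 4.221.
n = (4.221 / 0.36)² = 11.725² = 137.48.
Round up.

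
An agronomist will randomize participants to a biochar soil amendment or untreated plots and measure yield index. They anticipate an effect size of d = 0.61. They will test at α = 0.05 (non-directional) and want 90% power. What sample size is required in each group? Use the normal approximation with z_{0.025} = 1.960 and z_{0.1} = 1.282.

n = 57 per group

For two independent groups with equal n: n = 2·((z_{α/2} + z_β) / d)².
z_{α/2} + z_β = 1.960 + 1.282 = 3.242.
n = 2 × (3.242 / 0.61)² = 2 × 5.315² = 2 × 28.25 = 56.5.
Round up to the next whole participant.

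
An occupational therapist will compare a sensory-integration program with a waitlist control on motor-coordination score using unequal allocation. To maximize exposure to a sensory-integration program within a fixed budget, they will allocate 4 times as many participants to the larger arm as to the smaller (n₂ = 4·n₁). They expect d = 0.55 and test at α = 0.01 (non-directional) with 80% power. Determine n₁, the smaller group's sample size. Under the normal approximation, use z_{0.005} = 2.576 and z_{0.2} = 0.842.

With allocation ratio k = n₂/n₁ = 4, Var(x̄₁−x̄₂) = σ²(1/n₁ + 1/(k·n₁)) = σ²·(k+1)/(k·n₁).
So n₁ = (1 + 1/k)·((z_{α/2} + z_β)/d)² = 1.250 × (3.418/0.55)².
n₁ = 1.250 × 38.62 = 48.3.
Round up: n₁ = 49, giving n₂ = 4 × 49 = 196.

n₁ = 49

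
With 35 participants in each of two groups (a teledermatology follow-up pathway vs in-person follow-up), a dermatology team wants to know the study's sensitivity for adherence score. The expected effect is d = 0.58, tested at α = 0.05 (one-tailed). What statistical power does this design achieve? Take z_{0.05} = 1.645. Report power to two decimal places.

For two equal groups, power = Φ(d·√(n/2) − z_{α}).
d·√(n/2) = 0.58 × √(35/2) = 0.58 × 4.183 = 2.426.
z_β = 2.426 − 1.645 = 0.781.
Power = Φ(0.781) = 0.783.

power ≈ 0.78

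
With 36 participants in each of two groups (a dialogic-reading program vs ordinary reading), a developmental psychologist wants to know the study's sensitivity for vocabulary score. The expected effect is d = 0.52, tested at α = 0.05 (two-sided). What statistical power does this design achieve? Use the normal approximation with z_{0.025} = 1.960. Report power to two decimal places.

For two equal groups, power = Φ(d·√(n/2) − z_{α/2}).
d·√(n/2) = 0.52 × √(36/2) = 0.52 × 4.243 = 2.206.
z_β = 2.206 − 1.960 = 0.246.
Power = Φ(0.246) = 0.597.

power ≈ 0.60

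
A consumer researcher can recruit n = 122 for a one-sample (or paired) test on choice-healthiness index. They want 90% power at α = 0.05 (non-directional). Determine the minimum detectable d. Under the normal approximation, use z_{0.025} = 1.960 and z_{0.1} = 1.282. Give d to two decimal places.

For a single sample (or paired design) of n = 122: d_min = (z_{α/2} + z_β)/√n.
z-sum = 1.960 + 1.282 = 3.242.
d_min = 3.242 / √122 = 3.242 / 11.045 = 0.294.

d_min ≈ 0.29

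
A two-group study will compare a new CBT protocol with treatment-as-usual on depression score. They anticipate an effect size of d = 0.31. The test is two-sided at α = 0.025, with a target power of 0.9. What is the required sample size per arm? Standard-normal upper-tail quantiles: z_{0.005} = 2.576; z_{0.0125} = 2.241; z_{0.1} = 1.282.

n = 259 per group

For two independent groups with equal n: n = 2·((z_{α/2} + z_β) / d)².
z_{α/2} + z_β = 2.241 + 1.282 = 3.523.
n = 2 × (3.523 / 0.31)² = 2 × 11.365² = 2 × 129.15 = 258.3.
Round up to the next whole participant.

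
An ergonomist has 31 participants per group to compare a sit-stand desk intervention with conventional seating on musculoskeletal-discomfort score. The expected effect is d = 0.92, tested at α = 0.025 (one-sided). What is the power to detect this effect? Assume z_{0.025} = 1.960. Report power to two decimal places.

power ≈ 0.95

For two equal groups, power = Φ(d·√(n/2) − z_{α}).
d·√(n/2) = 0.92 × √(31/2) = 0.92 × 3.937 = 3.622.
z_β = 3.622 − 1.960 = 1.662.
Power = Φ(1.662) = 0.952.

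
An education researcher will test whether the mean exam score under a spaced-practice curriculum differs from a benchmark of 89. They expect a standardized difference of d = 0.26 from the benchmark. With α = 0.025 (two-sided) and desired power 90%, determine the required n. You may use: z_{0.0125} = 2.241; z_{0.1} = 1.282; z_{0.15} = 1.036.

n = 184

For a one-sample test: n = ((z_{α/2} + z_β) / d)².
z_{α/2} + z_β = 2.241 + 1.282 = 3.523.
n = (3.523 / 0.26)² = 13.550² = 183.60.
Round up.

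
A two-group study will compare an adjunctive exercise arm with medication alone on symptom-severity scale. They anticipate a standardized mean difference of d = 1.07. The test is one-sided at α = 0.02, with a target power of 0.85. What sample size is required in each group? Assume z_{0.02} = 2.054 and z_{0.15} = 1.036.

n = 17 per group

For two independent groups with equal n: n = 2·((z_{α} + z_β) / d)².
z_{α} + z_β = 2.054 + 1.036 = 3.090.
n = 2 × (3.090 / 1.07)² = 2 × 2.888² = 2 × 8.34 = 16.7.
Round up to the next whole participant.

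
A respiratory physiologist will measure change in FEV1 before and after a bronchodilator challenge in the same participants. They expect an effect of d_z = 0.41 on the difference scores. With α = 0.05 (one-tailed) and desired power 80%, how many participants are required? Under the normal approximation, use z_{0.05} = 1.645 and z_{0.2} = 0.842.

For a paired (one-sample on differences) test: n = ((z_{α} + z_β) / d)².
z_{α} + z_β = 1.645 + 0.842 = 2.487.
n = (2.487 / 0.41)² = 6.066² = 36.79.
Round up.

n = 37 pairs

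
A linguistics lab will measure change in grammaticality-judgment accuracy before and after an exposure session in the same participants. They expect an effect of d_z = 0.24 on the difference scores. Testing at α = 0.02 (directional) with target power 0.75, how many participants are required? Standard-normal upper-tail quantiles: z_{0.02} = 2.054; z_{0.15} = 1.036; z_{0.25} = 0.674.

For a paired (one-sample on differences) test: n = ((z_{α} + z_β) / d)².
z_{α} + z_β = 2.054 + 0.674 = 2.728.
n = (2.728 / 0.24)² = 11.367² = 129.20.
Round up.

n = 130 pairs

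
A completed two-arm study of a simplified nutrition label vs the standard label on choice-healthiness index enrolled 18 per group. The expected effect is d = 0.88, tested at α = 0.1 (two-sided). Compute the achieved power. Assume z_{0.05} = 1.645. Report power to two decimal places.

For two equal groups, power = Φ(d·√(n/2) − z_{α/2}).
d·√(n/2) = 0.88 × √(18/2) = 0.88 × 3.000 = 2.640.
z_β = 2.640 − 1.645 = 0.995.
Power = Φ(0.995) = 0.840.

power ≈ 0.84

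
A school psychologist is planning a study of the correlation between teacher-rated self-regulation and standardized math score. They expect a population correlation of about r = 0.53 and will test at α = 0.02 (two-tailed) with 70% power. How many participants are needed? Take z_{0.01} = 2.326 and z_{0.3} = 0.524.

n = 27

Fisher's z: C = ½·ln((1+r)/(1−r)) = ½·ln(3.2553) = 0.5901.
n = ((z_{α/2} + z_β)/C)² + 3.
(2.326 + 0.524) / 0.5901 = 2.850 / 0.5901 = 4.830.
n = 4.830² + 3 = 23.33 + 3 = 26.3.
Round up.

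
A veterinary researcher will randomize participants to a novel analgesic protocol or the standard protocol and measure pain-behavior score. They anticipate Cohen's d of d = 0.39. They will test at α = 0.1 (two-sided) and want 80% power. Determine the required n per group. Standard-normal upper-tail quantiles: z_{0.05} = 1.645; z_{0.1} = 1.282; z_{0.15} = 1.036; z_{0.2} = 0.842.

For two independent groups with equal n: n = 2·((z_{α/2} + z_β) / d)².
z_{α/2} + z_β = 1.645 + 0.842 = 2.487.
n = 2 × (2.487 / 0.39)² = 2 × 6.377² = 2 × 40.67 = 81.3.
Round up to the next whole participant.

n = 82 per group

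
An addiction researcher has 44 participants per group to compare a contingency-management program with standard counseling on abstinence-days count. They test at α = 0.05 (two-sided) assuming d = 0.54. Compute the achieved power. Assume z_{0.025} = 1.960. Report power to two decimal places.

power ≈ 0.72

For two equal groups, power = Φ(d·√(n/2) − z_{α/2}).
d·√(n/2) = 0.54 × √(44/2) = 0.54 × 4.690 = 2.533.
z_β = 2.533 − 1.960 = 0.573.
Power = Φ(0.573) = 0.717.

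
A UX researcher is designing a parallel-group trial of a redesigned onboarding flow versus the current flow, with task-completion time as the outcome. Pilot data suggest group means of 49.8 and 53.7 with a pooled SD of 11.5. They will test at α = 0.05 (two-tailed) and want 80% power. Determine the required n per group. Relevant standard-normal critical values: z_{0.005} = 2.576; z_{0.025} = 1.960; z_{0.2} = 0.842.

Cohen's d = |M₁ − M₂| / SD_pooled = |49.8 − 53.7| / 11.5 = 3.9 / 11.5 = 0.339.
For two independent groups with equal n: n = 2·((z_{α/2} + z_β) / d)².
z_{α/2} + z_β = 1.960 + 0.842 = 2.802.
n = 2 × (2.802 / 0.339)² = 2 × 8.265² = 2 × 68.32 = 136.6.
Round up to the next whole participant.

n = 137 per group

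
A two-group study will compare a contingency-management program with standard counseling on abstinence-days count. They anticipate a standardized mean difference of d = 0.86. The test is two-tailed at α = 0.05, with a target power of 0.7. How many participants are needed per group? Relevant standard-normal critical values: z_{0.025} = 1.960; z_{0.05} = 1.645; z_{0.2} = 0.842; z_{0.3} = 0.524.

For two independent groups with equal n: n = 2·((z_{α/2} + z_β) / d)².
z_{α/2} + z_β = 1.960 + 0.524 = 2.484.
n = 2 × (2.484 / 0.86)² = 2 × 2.888² = 2 × 8.34 = 16.7.
Round up to the next whole participant.

n = 17 per group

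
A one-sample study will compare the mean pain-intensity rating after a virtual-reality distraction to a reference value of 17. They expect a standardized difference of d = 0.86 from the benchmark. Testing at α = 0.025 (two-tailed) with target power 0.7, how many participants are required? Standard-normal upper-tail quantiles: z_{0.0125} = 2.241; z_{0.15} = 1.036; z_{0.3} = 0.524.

For a one-sample test: n = ((z_{α/2} + z_β) / d)².
z_{α/2} + z_β = 2.241 + 0.524 = 2.765.
n = (2.765 / 0.86)² = 3.215² = 10.34.
Round up.

n = 11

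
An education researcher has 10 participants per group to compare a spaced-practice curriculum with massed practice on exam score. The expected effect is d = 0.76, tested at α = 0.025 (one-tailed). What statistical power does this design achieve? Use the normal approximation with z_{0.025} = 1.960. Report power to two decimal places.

For two equal groups, power = Φ(d·√(n/2) − z_{α}).
d·√(n/2) = 0.76 × √(10/2) = 0.76 × 2.236 = 1.699.
z_β = 1.699 − 1.960 = -0.261.
Power = Φ(-0.261) = 0.397.

power ≈ 0.40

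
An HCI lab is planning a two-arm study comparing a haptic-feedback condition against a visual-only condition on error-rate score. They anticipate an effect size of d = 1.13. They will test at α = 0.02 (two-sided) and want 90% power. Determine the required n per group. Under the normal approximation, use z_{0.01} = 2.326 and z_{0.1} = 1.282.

n = 21 per group

For two independent groups with equal n: n = 2·((z_{α/2} + z_β) / d)².
z_{α/2} + z_β = 2.326 + 1.282 = 3.608.
n = 2 × (3.608 / 1.13)² = 2 × 3.193² = 2 × 10.19 = 20.4.
Round up to the next whole participant.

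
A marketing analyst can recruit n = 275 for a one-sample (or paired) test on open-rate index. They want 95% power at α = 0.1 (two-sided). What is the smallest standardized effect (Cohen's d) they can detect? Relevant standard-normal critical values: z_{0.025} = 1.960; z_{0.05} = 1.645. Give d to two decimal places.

d_min ≈ 0.20

For a single sample (or paired design) of n = 275: d_min = (z_{α/2} + z_β)/√n.
z-sum = 1.645 + 1.645 = 3.290.
d_min = 3.290 / √275 = 3.290 / 16.583 = 0.198.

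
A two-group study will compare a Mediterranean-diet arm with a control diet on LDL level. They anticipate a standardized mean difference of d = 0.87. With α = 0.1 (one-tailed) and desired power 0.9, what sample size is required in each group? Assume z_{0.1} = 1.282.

n = 18 per group

For two independent groups with equal n: n = 2·((z_{α} + z_β) / d)².
z_{α} + z_β = 1.282 + 1.282 = 2.564.
n = 2 × (2.564 / 0.87)² = 2 × 2.947² = 2 × 8.69 = 17.4.
Round up to the next whole participant.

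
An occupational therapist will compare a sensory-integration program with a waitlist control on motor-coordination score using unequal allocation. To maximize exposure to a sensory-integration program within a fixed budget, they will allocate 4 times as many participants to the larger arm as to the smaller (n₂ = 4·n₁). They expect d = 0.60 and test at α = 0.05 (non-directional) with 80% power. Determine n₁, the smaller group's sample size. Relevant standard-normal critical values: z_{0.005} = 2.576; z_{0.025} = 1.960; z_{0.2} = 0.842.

With allocation ratio k = n₂/n₁ = 4, Var(x̄₁−x̄₂) = σ²(1/n₁ + 1/(k·n₁)) = σ²·(k+1)/(k·n₁).
So n₁ = (1 + 1/k)·((z_{α/2} + z_β)/d)² = 1.250 × (2.802/0.60)².
n₁ = 1.250 × 21.81 = 27.3.
Round up: n₁ = 28, giving n₂ = 4 × 28 = 112.

n₁ = 28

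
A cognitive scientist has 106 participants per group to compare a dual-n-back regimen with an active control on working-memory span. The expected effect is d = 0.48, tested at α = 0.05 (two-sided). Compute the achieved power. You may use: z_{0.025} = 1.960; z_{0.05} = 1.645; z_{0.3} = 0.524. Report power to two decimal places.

For two equal groups, power = Φ(d·√(n/2) − z_{α/2}).
d·√(n/2) = 0.48 × √(106/2) = 0.48 × 7.280 = 3.494.
z_β = 3.494 − 1.960 = 1.534.
Power = Φ(1.534) = 0.938.

power ≈ 0.94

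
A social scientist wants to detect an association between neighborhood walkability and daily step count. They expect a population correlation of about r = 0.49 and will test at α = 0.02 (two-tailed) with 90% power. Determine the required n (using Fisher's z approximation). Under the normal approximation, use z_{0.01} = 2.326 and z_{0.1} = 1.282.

Fisher's z: C = ½·ln((1+r)/(1−r)) = ½·ln(2.9216) = 0.5361.
n = ((z_{α/2} + z_β)/C)² + 3.
(2.326 + 1.282) / 0.5361 = 3.608 / 0.5361 = 6.730.
n = 6.730² + 3 = 45.29 + 3 = 48.3.
Round up.

n = 49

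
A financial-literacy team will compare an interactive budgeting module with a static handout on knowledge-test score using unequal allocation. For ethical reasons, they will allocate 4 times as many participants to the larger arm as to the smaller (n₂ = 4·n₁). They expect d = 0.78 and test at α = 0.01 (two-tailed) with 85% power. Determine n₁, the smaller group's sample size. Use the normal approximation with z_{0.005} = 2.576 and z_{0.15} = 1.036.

With allocation ratio k = n₂/n₁ = 4, Var(x̄₁−x̄₂) = σ²(1/n₁ + 1/(k·n₁)) = σ²·(k+1)/(k·n₁).
So n₁ = (1 + 1/k)·((z_{α/2} + z_β)/d)² = 1.250 × (3.612/0.78)².
n₁ = 1.250 × 21.44 = 26.8.
Round up: n₁ = 27, giving n₂ = 4 × 27 = 108.

n₁ = 27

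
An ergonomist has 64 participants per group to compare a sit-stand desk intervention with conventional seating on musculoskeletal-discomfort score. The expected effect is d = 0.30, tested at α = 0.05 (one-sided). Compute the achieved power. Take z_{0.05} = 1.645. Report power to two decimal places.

power ≈ 0.52

For two equal groups, power = Φ(d·√(n/2) − z_{α}).
d·√(n/2) = 0.30 × √(64/2) = 0.30 × 5.657 = 1.697.
z_β = 1.697 − 1.645 = 0.052.
Power = Φ(0.052) = 0.521.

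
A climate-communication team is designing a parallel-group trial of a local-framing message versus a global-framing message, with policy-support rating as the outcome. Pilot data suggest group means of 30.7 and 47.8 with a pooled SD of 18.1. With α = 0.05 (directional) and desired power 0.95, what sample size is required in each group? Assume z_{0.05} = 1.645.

Cohen's d = |M₁ − M₂| / SD_pooled = |30.7 − 47.8| / 18.1 = 17.1 / 18.1 = 0.945.
For two independent groups with equal n: n = 2·((z_{α} + z_β) / d)².
z_{α} + z_β = 1.645 + 1.645 = 3.290.
n = 2 × (3.290 / 0.945)² = 2 × 3.481² = 2 × 12.12 = 24.2.
Round up to the next whole participant.

n = 25 per group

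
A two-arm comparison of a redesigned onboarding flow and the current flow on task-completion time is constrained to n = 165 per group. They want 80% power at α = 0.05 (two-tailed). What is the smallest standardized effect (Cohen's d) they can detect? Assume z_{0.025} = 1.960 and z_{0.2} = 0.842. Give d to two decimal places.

For two independent groups of n = 165 each: d_min = (z_{α/2} + z_β)·√(2/n).
z-sum = 1.960 + 0.842 = 2.802.
d_min = 2.802 × √(2/165) = 2.802 × 0.1101 = 0.308.

d_min ≈ 0.31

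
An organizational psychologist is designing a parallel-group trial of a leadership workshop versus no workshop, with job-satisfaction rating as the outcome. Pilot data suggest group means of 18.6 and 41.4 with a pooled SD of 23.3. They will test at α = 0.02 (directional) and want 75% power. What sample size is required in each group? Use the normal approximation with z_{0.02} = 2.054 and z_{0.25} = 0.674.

Cohen's d = |M₁ − M₂| / SD_pooled = |18.6 − 41.4| / 23.3 = 22.8 / 23.3 = 0.979.
For two independent groups with equal n: n = 2·((z_{α} + z_β) / d)².
z_{α} + z_β = 2.054 + 0.674 = 2.728.
n = 2 × (2.728 / 0.979)² = 2 × 2.787² = 2 × 7.76 = 15.5.
Round up to the next whole participant.

n = 16 per group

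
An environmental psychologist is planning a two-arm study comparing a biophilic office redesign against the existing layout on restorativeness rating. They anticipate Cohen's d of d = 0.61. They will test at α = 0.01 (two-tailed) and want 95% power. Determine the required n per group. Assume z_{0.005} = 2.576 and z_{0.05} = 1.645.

n = 96 per group

For two independent groups with equal n: n = 2·((z_{α/2} + z_β) / d)².
z_{α/2} + z_β = 2.576 + 1.645 = 4.221.
n = 2 × (4.221 / 0.61)² = 2 × 6.920² = 2 × 47.88 = 95.8.
Round up to the next whole participant.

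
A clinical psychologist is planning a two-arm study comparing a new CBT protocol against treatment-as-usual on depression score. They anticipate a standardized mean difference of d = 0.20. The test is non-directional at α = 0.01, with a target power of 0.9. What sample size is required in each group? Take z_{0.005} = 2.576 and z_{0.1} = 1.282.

For two independent groups with equal n: n = 2·((z_{α/2} + z_β) / d)².
z_{α/2} + z_β = 2.576 + 1.282 = 3.858.
n = 2 × (3.858 / 0.20)² = 2 × 19.290² = 2 × 372.10 = 744.2.
Round up to the next whole participant.

n = 745 per group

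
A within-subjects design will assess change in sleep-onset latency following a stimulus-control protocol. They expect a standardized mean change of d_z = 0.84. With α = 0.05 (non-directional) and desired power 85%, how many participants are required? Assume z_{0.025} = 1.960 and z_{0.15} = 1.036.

For a paired (one-sample on differences) test: n = ((z_{α/2} + z_β) / d)².
z_{α/2} + z_β = 1.960 + 1.036 = 2.996.
n = (2.996 / 0.84)² = 3.567² = 12.72.
Round up.

n = 13 pairs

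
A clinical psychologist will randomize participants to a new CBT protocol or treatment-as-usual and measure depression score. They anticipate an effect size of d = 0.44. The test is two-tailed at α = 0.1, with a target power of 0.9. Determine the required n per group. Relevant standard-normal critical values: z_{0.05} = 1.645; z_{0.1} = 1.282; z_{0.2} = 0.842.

For two independent groups with equal n: n = 2·((z_{α/2} + z_β) / d)².
z_{α/2} + z_β = 1.645 + 1.282 = 2.927.
n = 2 × (2.927 / 0.44)² = 2 × 6.652² = 2 × 44.25 = 88.5.
Round up to the next whole participant.

n = 89 per group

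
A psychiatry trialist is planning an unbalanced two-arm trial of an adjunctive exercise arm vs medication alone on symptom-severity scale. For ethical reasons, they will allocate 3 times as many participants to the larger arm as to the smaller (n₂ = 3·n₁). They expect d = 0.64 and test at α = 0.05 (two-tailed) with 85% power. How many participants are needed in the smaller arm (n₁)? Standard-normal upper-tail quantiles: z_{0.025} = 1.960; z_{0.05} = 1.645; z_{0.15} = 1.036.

With allocation ratio k = n₂/n₁ = 3, Var(x̄₁−x̄₂) = σ²(1/n₁ + 1/(k·n₁)) = σ²·(k+1)/(k·n₁).
So n₁ = (1 + 1/k)·((z_{α/2} + z_β)/d)² = 1.333 × (2.996/0.64)².
n₁ = 1.333 × 21.91 = 29.2.
Round up: n₁ = 30, giving n₂ = 3 × 30 = 90.

n₁ = 30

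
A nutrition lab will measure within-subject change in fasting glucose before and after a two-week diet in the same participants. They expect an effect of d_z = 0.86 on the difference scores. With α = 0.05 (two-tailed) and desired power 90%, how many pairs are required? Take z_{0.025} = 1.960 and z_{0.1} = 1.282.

For a paired (one-sample on differences) test: n = ((z_{α/2} + z_β) / d)².
z_{α/2} + z_β = 1.960 + 1.282 = 3.242.
n = (3.242 / 0.86)² = 3.770² = 14.21.
Round up.

n = 15 pairs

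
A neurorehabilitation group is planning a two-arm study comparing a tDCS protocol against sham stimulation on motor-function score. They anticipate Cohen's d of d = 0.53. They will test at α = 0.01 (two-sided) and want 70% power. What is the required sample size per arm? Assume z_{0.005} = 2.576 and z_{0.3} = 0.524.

For two independent groups with equal n: n = 2·((z_{α/2} + z_β) / d)².
z_{α/2} + z_β = 2.576 + 0.524 = 3.100.
n = 2 × (3.100 / 0.53)² = 2 × 5.849² = 2 × 34.21 = 68.4.
Round up to the next whole participant.

n = 69 per group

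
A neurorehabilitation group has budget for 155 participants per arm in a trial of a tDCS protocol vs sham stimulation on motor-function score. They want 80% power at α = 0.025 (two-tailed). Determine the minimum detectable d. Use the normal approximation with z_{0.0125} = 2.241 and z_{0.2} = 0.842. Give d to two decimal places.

d_min ≈ 0.35

For two independent groups of n = 155 each: d_min = (z_{α/2} + z_β)·√(2/n).
z-sum = 2.241 + 0.842 = 3.083.
d_min = 3.083 × √(2/155) = 3.083 × 0.1136 = 0.350.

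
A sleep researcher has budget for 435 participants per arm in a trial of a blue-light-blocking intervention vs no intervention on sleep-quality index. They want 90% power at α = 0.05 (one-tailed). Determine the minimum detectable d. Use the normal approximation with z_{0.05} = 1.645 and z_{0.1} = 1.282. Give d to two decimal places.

d_min ≈ 0.20

For two independent groups of n = 435 each: d_min = (z_{α} + z_β)·√(2/n).
z-sum = 1.645 + 1.282 = 2.927.
d_min = 2.927 × √(2/435) = 2.927 × 0.0678 = 0.198.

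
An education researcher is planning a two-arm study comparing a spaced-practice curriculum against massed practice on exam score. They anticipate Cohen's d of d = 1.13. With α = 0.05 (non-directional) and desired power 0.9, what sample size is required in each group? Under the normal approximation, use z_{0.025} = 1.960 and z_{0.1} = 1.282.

For two independent groups with equal n: n = 2·((z_{α/2} + z_β) / d)².
z_{α/2} + z_β = 1.960 + 1.282 = 3.242.
n = 2 × (3.242 / 1.13)² = 2 × 2.869² = 2 × 8.23 = 16.5.
Round up to the next whole participant.

n = 17 per group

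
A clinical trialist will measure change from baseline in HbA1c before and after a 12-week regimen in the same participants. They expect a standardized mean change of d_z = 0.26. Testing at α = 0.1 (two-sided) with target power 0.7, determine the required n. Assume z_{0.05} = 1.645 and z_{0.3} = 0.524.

For a paired (one-sample on differences) test: n = ((z_{α/2} + z_β) / d)².
z_{α/2} + z_β = 1.645 + 0.524 = 2.169.
n = (2.169 / 0.26)² = 8.342² = 69.59.
Round up.

n = 70 pairs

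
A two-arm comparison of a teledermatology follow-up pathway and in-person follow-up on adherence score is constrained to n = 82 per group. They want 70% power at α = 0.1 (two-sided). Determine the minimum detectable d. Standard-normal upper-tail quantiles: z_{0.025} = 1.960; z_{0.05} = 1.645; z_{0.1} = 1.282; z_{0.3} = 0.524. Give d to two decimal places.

For two independent groups of n = 82 each: d_min = (z_{α/2} + z_β)·√(2/n).
z-sum = 1.645 + 0.524 = 2.169.
d_min = 2.169 × √(2/82) = 2.169 × 0.1562 = 0.339.

d_min ≈ 0.34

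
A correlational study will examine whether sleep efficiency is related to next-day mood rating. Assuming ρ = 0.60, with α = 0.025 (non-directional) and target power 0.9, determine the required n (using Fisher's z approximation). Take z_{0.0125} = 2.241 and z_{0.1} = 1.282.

n = 29

Fisher's z: C = ½·ln((1+r)/(1−r)) = ½·ln(4.0000) = 0.6931.
n = ((z_{α/2} + z_β)/C)² + 3.
(2.241 + 1.282) / 0.6931 = 3.523 / 0.6931 = 5.083.
n = 5.083² + 3 = 25.84 + 3 = 28.8.
Round up.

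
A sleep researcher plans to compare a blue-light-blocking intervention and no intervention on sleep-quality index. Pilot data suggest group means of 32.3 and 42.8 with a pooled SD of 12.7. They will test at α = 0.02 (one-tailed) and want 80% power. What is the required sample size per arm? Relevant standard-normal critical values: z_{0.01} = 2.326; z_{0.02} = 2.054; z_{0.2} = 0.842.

n = 25 per group

Cohen's d = |M₁ − M₂| / SD_pooled = |32.3 − 42.8| / 12.7 = 10.5 / 12.7 = 0.827.
For two independent groups with equal n: n = 2·((z_{α} + z_β) / d)².
z_{α} + z_β = 2.054 + 0.842 = 2.896.
n = 2 × (2.896 / 0.827)² = 2 × 3.502² = 2 × 12.26 = 24.5.
Round up to the next whole participant.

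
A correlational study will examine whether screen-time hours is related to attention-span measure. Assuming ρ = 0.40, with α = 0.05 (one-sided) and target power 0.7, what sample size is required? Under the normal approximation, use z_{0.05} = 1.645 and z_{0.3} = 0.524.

n = 30

Fisher's z: C = ½·ln((1+r)/(1−r)) = ½·ln(2.3333) = 0.4236.
n = ((z_{α} + z_β)/C)² + 3.
(1.645 + 0.524) / 0.4236 = 2.169 / 0.4236 = 5.120.
n = 5.120² + 3 = 26.22 + 3 = 29.2.
Round up.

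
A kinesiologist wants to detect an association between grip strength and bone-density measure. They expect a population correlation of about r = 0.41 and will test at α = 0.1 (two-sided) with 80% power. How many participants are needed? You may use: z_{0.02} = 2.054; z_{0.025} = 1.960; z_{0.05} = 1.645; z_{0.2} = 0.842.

Fisher's z: C = ½·ln((1+r)/(1−r)) = ½·ln(2.3898) = 0.4356.
n = ((z_{α/2} + z_β)/C)² + 3.
(1.645 + 0.842) / 0.4356 = 2.487 / 0.4356 = 5.709.
n = 5.709² + 3 = 32.60 + 3 = 35.6.
Round up.

n = 36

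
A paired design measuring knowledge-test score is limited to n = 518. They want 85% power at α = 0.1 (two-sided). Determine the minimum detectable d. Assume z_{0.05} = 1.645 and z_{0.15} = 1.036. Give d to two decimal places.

For a single sample (or paired design) of n = 518: d_min = (z_{α/2} + z_β)/√n.
z-sum = 1.645 + 1.036 = 2.681.
d_min = 2.681 / √518 = 2.681 / 22.760 = 0.118.

d_min ≈ 0.12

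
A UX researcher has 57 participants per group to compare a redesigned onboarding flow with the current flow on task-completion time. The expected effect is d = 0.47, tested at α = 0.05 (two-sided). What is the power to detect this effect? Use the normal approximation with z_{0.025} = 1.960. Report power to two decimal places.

power ≈ 0.71

For two equal groups, power = Φ(d·√(n/2) − z_{α/2}).
d·√(n/2) = 0.47 × √(57/2) = 0.47 × 5.339 = 2.509.
z_β = 2.509 − 1.960 = 0.549.
Power = Φ(0.549) = 0.709.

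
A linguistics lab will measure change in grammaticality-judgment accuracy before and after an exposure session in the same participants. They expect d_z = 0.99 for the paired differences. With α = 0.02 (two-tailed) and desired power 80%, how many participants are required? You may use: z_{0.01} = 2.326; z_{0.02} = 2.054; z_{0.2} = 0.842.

For a paired (one-sample on differences) test: n = ((z_{α/2} + z_β) / d)².
z_{α/2} + z_β = 2.326 + 0.842 = 3.168.
n = (3.168 / 0.99)² = 3.200² = 10.24.
Round up.

n = 11 pairs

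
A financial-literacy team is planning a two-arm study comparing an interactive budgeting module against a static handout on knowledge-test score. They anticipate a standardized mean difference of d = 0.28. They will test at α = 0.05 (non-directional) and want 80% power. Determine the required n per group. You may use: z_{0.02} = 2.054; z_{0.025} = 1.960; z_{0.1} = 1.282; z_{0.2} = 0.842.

For two independent groups with equal n: n = 2·((z_{α/2} + z_β) / d)².
z_{α/2} + z_β = 1.960 + 0.842 = 2.802.
n = 2 × (2.802 / 0.28)² = 2 × 10.007² = 2 × 100.14 = 200.3.
Round up to the next whole participant.

n = 201 per group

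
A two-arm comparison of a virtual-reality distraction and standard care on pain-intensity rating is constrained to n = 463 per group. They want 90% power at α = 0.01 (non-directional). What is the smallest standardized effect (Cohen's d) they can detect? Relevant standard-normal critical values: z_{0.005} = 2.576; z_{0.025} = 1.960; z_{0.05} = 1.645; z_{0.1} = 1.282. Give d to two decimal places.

d_min ≈ 0.25

For two independent groups of n = 463 each: d_min = (z_{α/2} + z_β)·√(2/n).
z-sum = 2.576 + 1.282 = 3.858.
d_min = 3.858 × √(2/463) = 3.858 × 0.0657 = 0.254.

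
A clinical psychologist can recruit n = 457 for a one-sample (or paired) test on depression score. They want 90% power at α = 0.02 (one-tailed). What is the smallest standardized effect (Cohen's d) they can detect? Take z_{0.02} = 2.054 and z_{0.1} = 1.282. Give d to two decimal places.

For a single sample (or paired design) of n = 457: d_min = (z_{α} + z_β)/√n.
z-sum = 2.054 + 1.282 = 3.336.
d_min = 3.336 / √457 = 3.336 / 21.378 = 0.156.

d_min ≈ 0.16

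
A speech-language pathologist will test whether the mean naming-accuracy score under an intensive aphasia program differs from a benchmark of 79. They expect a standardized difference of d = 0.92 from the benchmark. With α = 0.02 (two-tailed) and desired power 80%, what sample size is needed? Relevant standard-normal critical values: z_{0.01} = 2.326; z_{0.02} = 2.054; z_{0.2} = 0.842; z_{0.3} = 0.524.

n = 12

For a one-sample test: n = ((z_{α/2} + z_β) / d)².
z_{α/2} + z_β = 2.326 + 0.842 = 3.168.
n = (3.168 / 0.92)² = 3.443² = 11.86.
Round up.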